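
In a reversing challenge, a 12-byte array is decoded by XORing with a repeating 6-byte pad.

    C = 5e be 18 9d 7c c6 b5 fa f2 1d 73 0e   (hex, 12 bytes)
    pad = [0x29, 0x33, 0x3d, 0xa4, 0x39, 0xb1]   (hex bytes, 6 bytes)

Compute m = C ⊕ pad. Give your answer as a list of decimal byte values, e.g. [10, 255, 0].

The 6-byte key repeats, so the effective keystream is 29 33 3d a4 39 b1 29 33 3d a4 39 b1.
byte 0: 01011110 ^ 00101001 = 01110111
byte 1: 10111110 ^ 00110011 = 10001101
byte 2: 00011000 ^ 00111101 = 00100101
byte 3: 10011101 ^ 10100100 = 00111001
byte 4: 01111100 ^ 00111001 = 01000101
byte 5: 11000110 ^ 10110001 = 01110111
byte 6: 10110101 ^ 00101001 = 10011100
byte 7: 11111010 ^ 00110011 = 11001001
byte 8: 11110010 ^ 00111101 = 11001111
byte 9: 00011101 ^ 10100100 = 10111001
byte 10: 01110011 ^ 00111001 = 01001010
byte 11: 00001110 ^ 10110001 = 10111111

[119, 141, 37, 57, 69, 119, 156, 201, 207, 185, 74, 191]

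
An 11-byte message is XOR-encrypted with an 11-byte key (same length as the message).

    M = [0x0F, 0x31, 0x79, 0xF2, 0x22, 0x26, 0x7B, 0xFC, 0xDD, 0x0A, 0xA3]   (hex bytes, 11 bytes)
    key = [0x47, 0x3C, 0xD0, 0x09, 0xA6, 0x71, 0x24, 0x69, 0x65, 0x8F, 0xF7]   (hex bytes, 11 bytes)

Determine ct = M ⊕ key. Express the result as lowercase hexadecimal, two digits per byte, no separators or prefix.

0f ^ 47 = 48
31 ^ 3c = 0d
79 ^ d0 = a9
f2 ^ 09 = fb
22 ^ a6 = 84
26 ^ 71 = 57
7b ^ 24 = 5f
fc ^ 69 = 95
dd ^ 65 = b8
0a ^ 8f = 85
a3 ^ f7 = 54

480da9fb84575f95b88554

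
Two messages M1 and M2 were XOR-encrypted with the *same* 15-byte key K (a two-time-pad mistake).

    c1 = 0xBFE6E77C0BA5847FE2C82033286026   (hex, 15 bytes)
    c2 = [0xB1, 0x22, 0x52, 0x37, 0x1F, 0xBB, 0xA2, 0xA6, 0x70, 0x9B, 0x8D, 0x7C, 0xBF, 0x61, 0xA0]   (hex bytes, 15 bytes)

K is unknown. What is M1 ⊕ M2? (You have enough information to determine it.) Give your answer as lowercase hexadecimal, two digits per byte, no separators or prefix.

0ec4b54b141e26d99253ad4f970186

c1 ⊕ c2 = (M1 ⊕ K) ⊕ (M2 ⊕ K) = M1 ⊕ M2 — the shared key cancels under XOR.
byte 0: bf xor b1 = 0e
byte 1: e6 xor 22 = c4
byte 2: e7 xor 52 = b5
byte 3: 7c xor 37 = 4b
byte 4: 0b xor 1f = 14
byte 5: a5 xor bb = 1e
byte 6: 84 xor a2 = 26
byte 7: 7f xor a6 = d9
byte 8: e2 xor 70 = 92
byte 9: c8 xor 9b = 53
byte 10: 20 xor 8d = ad
byte 11: 33 xor 7c = 4f
byte 12: 28 xor bf = 97
byte 13: 60 xor 61 = 01
byte 14: 26 xor a0 = 86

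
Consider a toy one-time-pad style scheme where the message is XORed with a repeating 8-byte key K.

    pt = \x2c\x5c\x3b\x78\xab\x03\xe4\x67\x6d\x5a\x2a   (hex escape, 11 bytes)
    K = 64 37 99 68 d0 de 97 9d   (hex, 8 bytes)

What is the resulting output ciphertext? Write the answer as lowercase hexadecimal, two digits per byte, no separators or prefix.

The 8-byte key repeats, so the effective keystream is 64 37 99 68 d0 de 97 9d 64 37 99.
byte 0: 2c xor 64 = 48
byte 1: 5c xor 37 = 6b
byte 2: 3b xor 99 = a2
byte 3: 78 xor 68 = 10
byte 4: ab xor d0 = 7b
byte 5: 03 xor de = dd
byte 6: e4 xor 97 = 73
byte 7: 67 xor 9d = fa
byte 8: 6d xor 64 = 09
byte 9: 5a xor 37 = 6d
byte 10: 2a xor 99 = b3

486ba2107bdd73fa096db3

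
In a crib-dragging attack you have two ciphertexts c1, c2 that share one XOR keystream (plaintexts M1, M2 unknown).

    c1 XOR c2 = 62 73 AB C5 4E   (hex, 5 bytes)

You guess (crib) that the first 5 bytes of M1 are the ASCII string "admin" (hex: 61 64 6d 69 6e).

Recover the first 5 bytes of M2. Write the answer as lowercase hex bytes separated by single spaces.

03 17 c6 ac 20

Since c1 ⊕ c2 = M1 ⊕ M2, XORing with the guessed M1 bytes yields the corresponding M2 bytes: M2 = (c1 ⊕ c2) ⊕ M1.
01100010 ⊕ 01100001 = 00000011
01110011 ⊕ 01100100 = 00010111
10101011 ⊕ 01101101 = 11000110
11000101 ⊕ 01101001 = 10101100
01001110 ⊕ 01101110 = 00100000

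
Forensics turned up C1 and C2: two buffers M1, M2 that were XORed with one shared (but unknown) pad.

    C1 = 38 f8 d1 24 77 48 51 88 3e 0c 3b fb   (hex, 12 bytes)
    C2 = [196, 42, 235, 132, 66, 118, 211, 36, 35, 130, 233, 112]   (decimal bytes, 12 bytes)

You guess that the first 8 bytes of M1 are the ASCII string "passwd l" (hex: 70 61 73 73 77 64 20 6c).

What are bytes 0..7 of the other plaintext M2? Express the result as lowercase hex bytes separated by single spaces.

First, C1 ⊕ C2 = (M1 ⊕ K) ⊕ (M2 ⊕ K) = M1 ⊕ M2, so the key drops out. Then M2 = (M1 ⊕ M2) ⊕ M1 over the first 8 bytes.
byte 0: (38 xor c4) xor 70 = fc xor 70 = 8c
byte 1: (f8 xor 2a) xor 61 = d2 xor 61 = b3
byte 2: (d1 xor eb) xor 73 = 3a xor 73 = 49
byte 3: (24 xor 84) xor 73 = a0 xor 73 = d3
byte 4: (77 xor 42) xor 77 = 35 xor 77 = 42
byte 5: (48 xor 76) xor 64 = 3e xor 64 = 5a
byte 6: (51 xor d3) xor 20 = 82 xor 20 = a2
byte 7: (88 xor 24) xor 6c = ac xor 6c = c0

8c b3 49 d3 42 5a a2 c0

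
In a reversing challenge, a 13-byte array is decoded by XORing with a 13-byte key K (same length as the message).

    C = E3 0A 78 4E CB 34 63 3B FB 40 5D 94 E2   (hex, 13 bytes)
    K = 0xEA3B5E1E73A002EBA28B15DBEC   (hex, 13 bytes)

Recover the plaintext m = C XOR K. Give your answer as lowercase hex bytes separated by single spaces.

09 31 26 50 b8 94 61 d0 59 cb 48 4f 0e

XOR is its own inverse, so applying the key byte-wise gives the result directly.
e3 ^ ea = 09
0a ^ 3b = 31
78 ^ 5e = 26
4e ^ 1e = 50
cb ^ 73 = b8
34 ^ a0 = 94
63 ^ 02 = 61
3b ^ eb = d0
fb ^ a2 = 59
40 ^ 8b = cb
5d ^ 15 = 48
94 ^ db = 4f
e2 ^ ec = 0e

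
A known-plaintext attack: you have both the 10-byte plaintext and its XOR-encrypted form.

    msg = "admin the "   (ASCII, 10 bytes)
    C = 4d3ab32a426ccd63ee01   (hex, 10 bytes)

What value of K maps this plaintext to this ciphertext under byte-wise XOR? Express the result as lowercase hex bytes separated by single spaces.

Since C = msg ⊕ K, XORing both sides with msg gives K = msg ⊕ C.
61 ⊕ 4d = 2c
64 ⊕ 3a = 5e
6d ⊕ b3 = de
69 ⊕ 2a = 43
6e ⊕ 42 = 2c
20 ⊕ 6c = 4c
74 ⊕ cd = b9
68 ⊕ 63 = 0b
65 ⊕ ee = 8b
20 ⊕ 01 = 21

2c 5e de 43 2c 4c b9 0b 8b 21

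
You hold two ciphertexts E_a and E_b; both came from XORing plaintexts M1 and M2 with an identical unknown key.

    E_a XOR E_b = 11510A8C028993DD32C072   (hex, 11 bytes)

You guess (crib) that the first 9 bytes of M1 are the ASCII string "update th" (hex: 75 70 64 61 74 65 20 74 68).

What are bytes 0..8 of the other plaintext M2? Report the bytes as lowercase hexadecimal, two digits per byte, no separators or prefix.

Since E_a ⊕ E_b = M1 ⊕ M2, XORing with the guessed M1 bytes yields the corresponding M2 bytes: M2 = (E_a ⊕ E_b) ⊕ M1.
11 XOR 75 = 64
51 XOR 70 = 21
0a XOR 64 = 6e
8c XOR 61 = ed
02 XOR 74 = 76
89 XOR 65 = ec
93 XOR 20 = b3
dd XOR 74 = a9
32 XOR 68 = 5a

64216eed76ecb3a95a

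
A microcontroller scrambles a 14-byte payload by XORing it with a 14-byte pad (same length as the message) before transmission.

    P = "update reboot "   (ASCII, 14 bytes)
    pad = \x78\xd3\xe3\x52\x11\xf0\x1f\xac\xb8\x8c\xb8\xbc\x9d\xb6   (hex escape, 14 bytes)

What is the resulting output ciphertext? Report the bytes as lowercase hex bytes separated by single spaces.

XOR is its own inverse, so applying the key byte-wise gives the result directly.
75 XOR 78 = 0d
70 XOR d3 = a3
64 XOR e3 = 87
61 XOR 52 = 33
74 XOR 11 = 65
65 XOR f0 = 95
20 XOR 1f = 3f
72 XOR ac = de
65 XOR b8 = dd
62 XOR 8c = ee
6f XOR b8 = d7
6f XOR bc = d3
74 XOR 9d = e9
20 XOR b6 = 96

0d a3 87 33 65 95 3f de dd ee d7 d3 e9 96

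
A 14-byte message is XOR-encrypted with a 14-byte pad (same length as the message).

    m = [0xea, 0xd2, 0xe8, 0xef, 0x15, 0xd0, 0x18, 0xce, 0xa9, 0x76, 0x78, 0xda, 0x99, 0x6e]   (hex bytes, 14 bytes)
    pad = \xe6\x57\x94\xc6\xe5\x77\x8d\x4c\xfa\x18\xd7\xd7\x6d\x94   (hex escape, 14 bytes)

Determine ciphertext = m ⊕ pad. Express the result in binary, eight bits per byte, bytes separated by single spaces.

00001100 10000101 01111100 00101001 11110000 10100111 10010101 10000010 01010011 01101110 10101111 00001101 11110100 11111010

byte 0: 11101010 xor 11100110 = 00001100
byte 1: 11010010 xor 01010111 = 10000101
byte 2: 11101000 xor 10010100 = 01111100
byte 3: 11101111 xor 11000110 = 00101001
byte 4: 00010101 xor 11100101 = 11110000
byte 5: 11010000 xor 01110111 = 10100111
byte 6: 00011000 xor 10001101 = 10010101
byte 7: 11001110 xor 01001100 = 10000010
byte 8: 10101001 xor 11111010 = 01010011
byte 9: 01110110 xor 00011000 = 01101110
byte 10: 01111000 xor 11010111 = 10101111
byte 11: 11011010 xor 11010111 = 00001101
byte 12: 10011001 xor 01101101 = 11110100
byte 13: 01101110 xor 10010100 = 11111010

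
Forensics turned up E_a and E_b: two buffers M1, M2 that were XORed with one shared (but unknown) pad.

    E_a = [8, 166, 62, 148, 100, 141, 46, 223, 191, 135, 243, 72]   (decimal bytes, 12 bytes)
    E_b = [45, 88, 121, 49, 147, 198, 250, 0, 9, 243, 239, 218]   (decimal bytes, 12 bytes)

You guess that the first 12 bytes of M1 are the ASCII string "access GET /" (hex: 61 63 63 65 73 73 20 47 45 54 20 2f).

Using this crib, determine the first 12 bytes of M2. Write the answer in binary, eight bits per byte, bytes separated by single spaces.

First, E_a ⊕ E_b = (M1 ⊕ K) ⊕ (M2 ⊕ K) = M1 ⊕ M2, so the key drops out. Then M2 = (M1 ⊕ M2) ⊕ M1 over the first 12 bytes.
byte 0: (08 XOR 2d) XOR 61 = 25 XOR 61 = 44
byte 1: (a6 XOR 58) XOR 63 = fe XOR 63 = 9d
byte 2: (3e XOR 79) XOR 63 = 47 XOR 63 = 24
byte 3: (94 XOR 31) XOR 65 = a5 XOR 65 = c0
byte 4: (64 XOR 93) XOR 73 = f7 XOR 73 = 84
byte 5: (8d XOR c6) XOR 73 = 4b XOR 73 = 38
byte 6: (2e XOR fa) XOR 20 = d4 XOR 20 = f4
byte 7: (df XOR 00) XOR 47 = df XOR 47 = 98
byte 8: (bf XOR 09) XOR 45 = b6 XOR 45 = f3
byte 9: (87 XOR f3) XOR 54 = 74 XOR 54 = 20
byte 10: (f3 XOR ef) XOR 20 = 1c XOR 20 = 3c
byte 11: (48 XOR da) XOR 2f = 92 XOR 2f = bd

01000100 10011101 00100100 11000000 10000100 00111000 11110100 10011000 11110011 00100000 00111100 10111101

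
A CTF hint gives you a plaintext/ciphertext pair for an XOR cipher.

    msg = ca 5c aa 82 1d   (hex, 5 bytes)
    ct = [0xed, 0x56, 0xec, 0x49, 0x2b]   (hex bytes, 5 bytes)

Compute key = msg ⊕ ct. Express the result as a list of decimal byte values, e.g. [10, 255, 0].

[39, 10, 70, 203, 54]

Since ct = msg ⊕ key, XORing both sides with msg gives key = msg ⊕ ct.
byte 0: ca xor ed = 27
byte 1: 5c xor 56 = 0a
byte 2: aa xor ec = 46
byte 3: 82 xor 49 = cb
byte 4: 1d xor 2b = 36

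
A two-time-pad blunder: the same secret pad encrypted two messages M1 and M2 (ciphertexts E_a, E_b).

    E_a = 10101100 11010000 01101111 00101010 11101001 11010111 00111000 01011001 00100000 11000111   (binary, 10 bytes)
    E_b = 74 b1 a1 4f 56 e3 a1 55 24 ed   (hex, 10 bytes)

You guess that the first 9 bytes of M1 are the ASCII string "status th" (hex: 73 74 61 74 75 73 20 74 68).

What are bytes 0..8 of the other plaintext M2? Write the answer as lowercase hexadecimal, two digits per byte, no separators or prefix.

First, E_a ⊕ E_b = (M1 ⊕ K) ⊕ (M2 ⊕ K) = M1 ⊕ M2, so the key drops out. Then M2 = (M1 ⊕ M2) ⊕ M1 over the first 9 bytes.
byte 0: (ac ^ 74) ^ 73 = d8 ^ 73 = ab
byte 1: (d0 ^ b1) ^ 74 = 61 ^ 74 = 15
byte 2: (6f ^ a1) ^ 61 = ce ^ 61 = af
byte 3: (2a ^ 4f) ^ 74 = 65 ^ 74 = 11
byte 4: (e9 ^ 56) ^ 75 = bf ^ 75 = ca
byte 5: (d7 ^ e3) ^ 73 = 34 ^ 73 = 47
byte 6: (38 ^ a1) ^ 20 = 99 ^ 20 = b9
byte 7: (59 ^ 55) ^ 74 = 0c ^ 74 = 78
byte 8: (20 ^ 24) ^ 68 = 04 ^ 68 = 6c

ab15af11ca47b9786c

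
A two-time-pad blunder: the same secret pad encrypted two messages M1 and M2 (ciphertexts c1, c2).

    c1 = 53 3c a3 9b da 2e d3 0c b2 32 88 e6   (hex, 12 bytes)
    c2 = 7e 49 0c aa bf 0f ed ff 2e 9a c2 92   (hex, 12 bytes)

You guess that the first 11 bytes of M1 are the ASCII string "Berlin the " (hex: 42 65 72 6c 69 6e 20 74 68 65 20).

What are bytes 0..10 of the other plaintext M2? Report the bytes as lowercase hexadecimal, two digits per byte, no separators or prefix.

First, c1 ⊕ c2 = (M1 ⊕ K) ⊕ (M2 ⊕ K) = M1 ⊕ M2, so the key drops out. Then M2 = (M1 ⊕ M2) ⊕ M1 over the first 11 bytes.
byte 0: (53 XOR 7e) XOR 42 = 2d XOR 42 = 6f
byte 1: (3c XOR 49) XOR 65 = 75 XOR 65 = 10
byte 2: (a3 XOR 0c) XOR 72 = af XOR 72 = dd
byte 3: (9b XOR aa) XOR 6c = 31 XOR 6c = 5d
byte 4: (da XOR bf) XOR 69 = 65 XOR 69 = 0c
byte 5: (2e XOR 0f) XOR 6e = 21 XOR 6e = 4f
byte 6: (d3 XOR ed) XOR 20 = 3e XOR 20 = 1e
byte 7: (0c XOR ff) XOR 74 = f3 XOR 74 = 87
byte 8: (b2 XOR 2e) XOR 68 = 9c XOR 68 = f4
byte 9: (32 XOR 9a) XOR 65 = a8 XOR 65 = cd
byte 10: (88 XOR c2) XOR 20 = 4a XOR 20 = 6a

6f10dd5d0c4f1e87f4cd6a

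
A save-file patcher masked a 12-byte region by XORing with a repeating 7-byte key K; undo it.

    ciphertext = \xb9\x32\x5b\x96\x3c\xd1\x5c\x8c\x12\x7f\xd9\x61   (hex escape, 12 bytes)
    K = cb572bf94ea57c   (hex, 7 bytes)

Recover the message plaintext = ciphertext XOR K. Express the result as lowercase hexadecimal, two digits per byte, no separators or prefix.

7265706f727420474554202f

The 7-byte key repeats, so the effective keystream is cb 57 2b f9 4e a5 7c cb 57 2b f9 4e.
byte 0: b9 XOR cb = 72
byte 1: 32 XOR 57 = 65
byte 2: 5b XOR 2b = 70
byte 3: 96 XOR f9 = 6f
byte 4: 3c XOR 4e = 72
byte 5: d1 XOR a5 = 74
byte 6: 5c XOR 7c = 20
byte 7: 8c XOR cb = 47
byte 8: 12 XOR 57 = 45
byte 9: 7f XOR 2b = 54
byte 10: d9 XOR f9 = 20
byte 11: 61 XOR 4e = 2f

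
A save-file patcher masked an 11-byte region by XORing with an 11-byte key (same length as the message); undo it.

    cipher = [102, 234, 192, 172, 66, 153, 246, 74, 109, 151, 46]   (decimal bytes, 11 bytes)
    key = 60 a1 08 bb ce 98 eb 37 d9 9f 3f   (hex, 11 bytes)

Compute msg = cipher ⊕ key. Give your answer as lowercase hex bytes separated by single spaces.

06 4b c8 17 8c 01 1d 7d b4 08 11

XOR is its own inverse, so applying the key byte-wise gives the result directly.
102 ⊕  96 =   6
234 ⊕ 161 =  75
192 ⊕   8 = 200
172 ⊕ 187 =  23
 66 ⊕ 206 = 140
153 ⊕ 152 =   1
246 ⊕ 235 =  29
 74 ⊕  55 = 125
109 ⊕ 217 = 180
151 ⊕ 159 =   8
 46 ⊕  63 =  17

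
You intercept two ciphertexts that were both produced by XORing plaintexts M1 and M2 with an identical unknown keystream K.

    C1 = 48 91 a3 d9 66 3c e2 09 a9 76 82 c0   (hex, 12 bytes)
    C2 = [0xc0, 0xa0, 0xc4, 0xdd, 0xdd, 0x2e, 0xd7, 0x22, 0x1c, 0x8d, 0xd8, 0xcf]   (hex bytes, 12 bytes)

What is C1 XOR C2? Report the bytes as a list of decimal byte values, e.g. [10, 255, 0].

C1 ⊕ C2 = (M1 ⊕ K) ⊕ (M2 ⊕ K) = M1 ⊕ M2 — the shared key cancels under XOR.
byte 0: 01001000 ⊕ 11000000 = 10001000
byte 1: 10010001 ⊕ 10100000 = 00110001
byte 2: 10100011 ⊕ 11000100 = 01100111
byte 3: 11011001 ⊕ 11011101 = 00000100
byte 4: 01100110 ⊕ 11011101 = 10111011
byte 5: 00111100 ⊕ 00101110 = 00010010
byte 6: 11100010 ⊕ 11010111 = 00110101
byte 7: 00001001 ⊕ 00100010 = 00101011
byte 8: 10101001 ⊕ 00011100 = 10110101
byte 9: 01110110 ⊕ 10001101 = 11111011
byte 10: 10000010 ⊕ 11011000 = 01011010
byte 11: 11000000 ⊕ 11001111 = 00001111

[136, 49, 103, 4, 187, 18, 53, 43, 181, 251, 90, 15]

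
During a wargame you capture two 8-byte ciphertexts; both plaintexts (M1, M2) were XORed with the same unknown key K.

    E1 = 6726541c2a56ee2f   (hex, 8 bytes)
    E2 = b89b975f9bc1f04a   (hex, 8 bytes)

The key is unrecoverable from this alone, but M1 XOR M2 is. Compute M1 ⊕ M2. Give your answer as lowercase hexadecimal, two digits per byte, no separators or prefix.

dfbdc343b1971e65

E1 ⊕ E2 = (M1 ⊕ K) ⊕ (M2 ⊕ K) = M1 ⊕ M2 — the shared key cancels under XOR.
67 XOR b8 = df
26 XOR 9b = bd
54 XOR 97 = c3
1c XOR 5f = 43
2a XOR 9b = b1
56 XOR c1 = 97
ee XOR f0 = 1e
2f XOR 4a = 65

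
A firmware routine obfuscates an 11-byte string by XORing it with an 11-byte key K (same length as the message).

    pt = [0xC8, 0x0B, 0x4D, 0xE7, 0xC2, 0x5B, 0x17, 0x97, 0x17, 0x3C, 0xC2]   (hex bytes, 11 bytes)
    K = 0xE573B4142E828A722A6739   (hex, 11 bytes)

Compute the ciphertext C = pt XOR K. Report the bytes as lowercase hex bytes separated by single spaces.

2d 78 f9 f3 ec d9 9d e5 3d 5b fb

XOR is its own inverse, so applying the key byte-wise gives the result directly.
11001000 ⊕ 11100101 = 00101101
00001011 ⊕ 01110011 = 01111000
01001101 ⊕ 10110100 = 11111001
11100111 ⊕ 00010100 = 11110011
11000010 ⊕ 00101110 = 11101100
01011011 ⊕ 10000010 = 11011001
00010111 ⊕ 10001010 = 10011101
10010111 ⊕ 01110010 = 11100101
00010111 ⊕ 00101010 = 00111101
00111100 ⊕ 01100111 = 01011011
11000010 ⊕ 00111001 = 11111011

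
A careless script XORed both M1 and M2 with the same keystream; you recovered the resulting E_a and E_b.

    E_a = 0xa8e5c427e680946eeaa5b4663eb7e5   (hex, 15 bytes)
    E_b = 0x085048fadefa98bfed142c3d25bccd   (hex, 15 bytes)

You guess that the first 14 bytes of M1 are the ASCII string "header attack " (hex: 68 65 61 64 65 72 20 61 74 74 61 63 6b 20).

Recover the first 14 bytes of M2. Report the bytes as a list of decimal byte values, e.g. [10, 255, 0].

[200, 208, 237, 185, 93, 8, 44, 176, 115, 197, 249, 56, 112, 43]

First, E_a ⊕ E_b = (M1 ⊕ K) ⊕ (M2 ⊕ K) = M1 ⊕ M2, so the key drops out. Then M2 = (M1 ⊕ M2) ⊕ M1 over the first 14 bytes.
byte 0: (a8 ⊕ 08) ⊕ 68 = a0 ⊕ 68 = c8
byte 1: (e5 ⊕ 50) ⊕ 65 = b5 ⊕ 65 = d0
byte 2: (c4 ⊕ 48) ⊕ 61 = 8c ⊕ 61 = ed
byte 3: (27 ⊕ fa) ⊕ 64 = dd ⊕ 64 = b9
byte 4: (e6 ⊕ de) ⊕ 65 = 38 ⊕ 65 = 5d
byte 5: (80 ⊕ fa) ⊕ 72 = 7a ⊕ 72 = 08
byte 6: (94 ⊕ 98) ⊕ 20 = 0c ⊕ 20 = 2c
byte 7: (6e ⊕ bf) ⊕ 61 = d1 ⊕ 61 = b0
byte 8: (ea ⊕ ed) ⊕ 74 = 07 ⊕ 74 = 73
byte 9: (a5 ⊕ 14) ⊕ 74 = b1 ⊕ 74 = c5
byte 10: (b4 ⊕ 2c) ⊕ 61 = 98 ⊕ 61 = f9
byte 11: (66 ⊕ 3d) ⊕ 63 = 5b ⊕ 63 = 38
byte 12: (3e ⊕ 25) ⊕ 6b = 1b ⊕ 6b = 70
byte 13: (b7 ⊕ bc) ⊕ 20 = 0b ⊕ 20 = 2b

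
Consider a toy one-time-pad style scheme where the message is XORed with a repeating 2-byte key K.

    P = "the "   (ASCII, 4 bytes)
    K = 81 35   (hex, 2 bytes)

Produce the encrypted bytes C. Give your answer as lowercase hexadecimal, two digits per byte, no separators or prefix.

f55de415

The 2-byte key repeats, so the effective keystream is 81 35 81 35.
byte 0: 01110100 ⊕ 10000001 = 11110101
byte 1: 01101000 ⊕ 00110101 = 01011101
byte 2: 01100101 ⊕ 10000001 = 11100100
byte 3: 00100000 ⊕ 00110101 = 00010101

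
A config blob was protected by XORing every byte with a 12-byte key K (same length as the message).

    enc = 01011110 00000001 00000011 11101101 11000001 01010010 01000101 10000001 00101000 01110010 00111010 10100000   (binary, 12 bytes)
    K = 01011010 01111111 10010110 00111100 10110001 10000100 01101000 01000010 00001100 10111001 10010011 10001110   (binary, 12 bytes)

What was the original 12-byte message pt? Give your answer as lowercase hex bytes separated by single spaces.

 94 xor  90 =   4
  1 xor 127 = 126
  3 xor 150 = 149
237 xor  60 = 209
193 xor 177 = 112
 82 xor 132 = 214
 69 xor 104 =  45
129 xor  66 = 195
 40 xor  12 =  36
114 xor 185 = 203
 58 xor 147 = 169
160 xor 142 =  46

04 7e 95 d1 70 d6 2d c3 24 cb a9 2e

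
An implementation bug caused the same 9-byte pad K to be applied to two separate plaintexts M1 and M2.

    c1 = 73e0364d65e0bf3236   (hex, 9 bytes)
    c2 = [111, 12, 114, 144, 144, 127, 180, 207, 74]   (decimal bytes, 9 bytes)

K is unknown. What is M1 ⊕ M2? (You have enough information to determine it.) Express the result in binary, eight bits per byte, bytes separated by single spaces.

00011100 11101100 01000100 11011101 11110101 10011111 00001011 11111101 01111100

c1 ⊕ c2 = (M1 ⊕ K) ⊕ (M2 ⊕ K) = M1 ⊕ M2 — the shared key cancels under XOR.
115 XOR 111 =  28
224 XOR  12 = 236
 54 XOR 114 =  68
 77 XOR 144 = 221
101 XOR 144 = 245
224 XOR 127 = 159
191 XOR 180 =  11
 50 XOR 207 = 253
 54 XOR  74 = 124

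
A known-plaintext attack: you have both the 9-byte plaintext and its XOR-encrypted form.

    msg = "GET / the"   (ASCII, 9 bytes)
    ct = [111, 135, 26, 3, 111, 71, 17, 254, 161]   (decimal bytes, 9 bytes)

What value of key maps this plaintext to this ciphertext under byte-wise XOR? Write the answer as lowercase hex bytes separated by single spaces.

Since ct = msg ⊕ key, XORing both sides with msg gives key = msg ⊕ ct.
 71 ^ 111 =  40
 69 ^ 135 = 194
 84 ^  26 =  78
 32 ^   3 =  35
 47 ^ 111 =  64
 32 ^  71 = 103
116 ^  17 = 101
104 ^ 254 = 150
101 ^ 161 = 196

28 c2 4e 23 40 67 65 96 c4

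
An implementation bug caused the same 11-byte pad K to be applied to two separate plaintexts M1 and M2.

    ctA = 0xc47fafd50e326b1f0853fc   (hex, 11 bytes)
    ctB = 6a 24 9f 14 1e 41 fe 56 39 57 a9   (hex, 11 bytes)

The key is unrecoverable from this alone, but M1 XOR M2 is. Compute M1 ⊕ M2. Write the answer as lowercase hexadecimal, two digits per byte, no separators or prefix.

ae5b30c110739549310455

ctA ⊕ ctB = (M1 ⊕ K) ⊕ (M2 ⊕ K) = M1 ⊕ M2 — the shared key cancels under XOR.
byte 0: c4 xor 6a = ae
byte 1: 7f xor 24 = 5b
byte 2: af xor 9f = 30
byte 3: d5 xor 14 = c1
byte 4: 0e xor 1e = 10
byte 5: 32 xor 41 = 73
byte 6: 6b xor fe = 95
byte 7: 1f xor 56 = 49
byte 8: 08 xor 39 = 31
byte 9: 53 xor 57 = 04
byte 10: fc xor a9 = 55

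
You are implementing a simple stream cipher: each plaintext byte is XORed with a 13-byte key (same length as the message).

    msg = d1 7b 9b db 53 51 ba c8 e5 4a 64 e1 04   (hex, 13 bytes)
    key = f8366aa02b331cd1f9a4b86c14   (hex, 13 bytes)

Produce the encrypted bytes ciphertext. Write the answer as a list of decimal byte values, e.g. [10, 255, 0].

[41, 77, 241, 123, 120, 98, 166, 25, 28, 238, 220, 141, 16]

XOR is its own inverse, so applying the key byte-wise gives the result directly.
d1 ^ f8 = 29
7b ^ 36 = 4d
9b ^ 6a = f1
db ^ a0 = 7b
53 ^ 2b = 78
51 ^ 33 = 62
ba ^ 1c = a6
c8 ^ d1 = 19
e5 ^ f9 = 1c
4a ^ a4 = ee
64 ^ b8 = dc
e1 ^ 6c = 8d
04 ^ 14 = 10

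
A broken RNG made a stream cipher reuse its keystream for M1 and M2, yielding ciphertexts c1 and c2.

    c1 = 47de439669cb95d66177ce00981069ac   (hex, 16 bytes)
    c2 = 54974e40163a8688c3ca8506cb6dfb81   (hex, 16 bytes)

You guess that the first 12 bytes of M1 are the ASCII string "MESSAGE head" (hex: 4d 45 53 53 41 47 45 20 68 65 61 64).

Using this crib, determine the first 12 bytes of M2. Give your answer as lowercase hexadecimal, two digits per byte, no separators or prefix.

First, c1 ⊕ c2 = (M1 ⊕ K) ⊕ (M2 ⊕ K) = M1 ⊕ M2, so the key drops out. Then M2 = (M1 ⊕ M2) ⊕ M1 over the first 12 bytes.
byte 0: (47 ^ 54) ^ 4d = 13 ^ 4d = 5e
byte 1: (de ^ 97) ^ 45 = 49 ^ 45 = 0c
byte 2: (43 ^ 4e) ^ 53 = 0d ^ 53 = 5e
byte 3: (96 ^ 40) ^ 53 = d6 ^ 53 = 85
byte 4: (69 ^ 16) ^ 41 = 7f ^ 41 = 3e
byte 5: (cb ^ 3a) ^ 47 = f1 ^ 47 = b6
byte 6: (95 ^ 86) ^ 45 = 13 ^ 45 = 56
byte 7: (d6 ^ 88) ^ 20 = 5e ^ 20 = 7e
byte 8: (61 ^ c3) ^ 68 = a2 ^ 68 = ca
byte 9: (77 ^ ca) ^ 65 = bd ^ 65 = d8
byte 10: (ce ^ 85) ^ 61 = 4b ^ 61 = 2a
byte 11: (00 ^ 06) ^ 64 = 06 ^ 64 = 62

5e0c5e853eb6567ecad82a62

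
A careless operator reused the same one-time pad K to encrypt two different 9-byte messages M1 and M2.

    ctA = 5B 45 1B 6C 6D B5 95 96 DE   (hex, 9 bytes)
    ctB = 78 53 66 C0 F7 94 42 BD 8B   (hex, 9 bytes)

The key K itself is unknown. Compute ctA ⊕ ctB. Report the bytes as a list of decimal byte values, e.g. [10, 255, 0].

[35, 22, 125, 172, 154, 33, 215, 43, 85]

ctA ⊕ ctB = (M1 ⊕ K) ⊕ (M2 ⊕ K) = M1 ⊕ M2 — the shared key cancels under XOR.
01011011 XOR 01111000 = 00100011
01000101 XOR 01010011 = 00010110
00011011 XOR 01100110 = 01111101
01101100 XOR 11000000 = 10101100
01101101 XOR 11110111 = 10011010
10110101 XOR 10010100 = 00100001
10010101 XOR 01000010 = 11010111
10010110 XOR 10111101 = 00101011
11011110 XOR 10001011 = 01010101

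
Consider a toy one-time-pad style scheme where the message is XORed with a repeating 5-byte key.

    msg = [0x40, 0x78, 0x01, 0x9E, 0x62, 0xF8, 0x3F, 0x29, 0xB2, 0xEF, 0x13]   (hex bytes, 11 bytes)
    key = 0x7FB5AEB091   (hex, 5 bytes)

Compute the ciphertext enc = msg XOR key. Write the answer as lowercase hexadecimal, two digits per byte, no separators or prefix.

The 5-byte key repeats, so the effective keystream is 7f b5 ae b0 91 7f b5 ae b0 91 7f.
byte 0: 40 ^ 7f = 3f
byte 1: 78 ^ b5 = cd
byte 2: 01 ^ ae = af
byte 3: 9e ^ b0 = 2e
byte 4: 62 ^ 91 = f3
byte 5: f8 ^ 7f = 87
byte 6: 3f ^ b5 = 8a
byte 7: 29 ^ ae = 87
byte 8: b2 ^ b0 = 02
byte 9: ef ^ 91 = 7e
byte 10: 13 ^ 7f = 6c

3fcdaf2ef3878a87027e6c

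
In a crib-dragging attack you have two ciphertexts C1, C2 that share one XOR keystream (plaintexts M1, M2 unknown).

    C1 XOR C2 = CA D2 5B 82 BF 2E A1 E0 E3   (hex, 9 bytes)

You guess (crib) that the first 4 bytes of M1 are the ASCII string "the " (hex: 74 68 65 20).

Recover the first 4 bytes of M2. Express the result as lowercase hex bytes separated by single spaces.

Since C1 ⊕ C2 = M1 ⊕ M2, XORing with the guessed M1 bytes yields the corresponding M2 bytes: M2 = (C1 ⊕ C2) ⊕ M1.
byte 0: ca ⊕ 74 = be
byte 1: d2 ⊕ 68 = ba
byte 2: 5b ⊕ 65 = 3e
byte 3: 82 ⊕ 20 = a2

be ba 3e a2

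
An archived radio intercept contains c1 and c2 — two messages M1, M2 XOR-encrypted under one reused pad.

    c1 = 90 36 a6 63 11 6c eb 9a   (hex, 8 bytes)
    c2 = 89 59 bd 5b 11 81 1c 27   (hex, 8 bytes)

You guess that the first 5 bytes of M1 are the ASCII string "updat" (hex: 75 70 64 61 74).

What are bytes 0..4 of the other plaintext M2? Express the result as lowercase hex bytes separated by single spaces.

First, c1 ⊕ c2 = (M1 ⊕ K) ⊕ (M2 ⊕ K) = M1 ⊕ M2, so the key drops out. Then M2 = (M1 ⊕ M2) ⊕ M1 over the first 5 bytes.
byte 0: (90 XOR 89) XOR 75 = 19 XOR 75 = 6c
byte 1: (36 XOR 59) XOR 70 = 6f XOR 70 = 1f
byte 2: (a6 XOR bd) XOR 64 = 1b XOR 64 = 7f
byte 3: (63 XOR 5b) XOR 61 = 38 XOR 61 = 59
byte 4: (11 XOR 11) XOR 74 = 00 XOR 74 = 74

6c 1f 7f 59 74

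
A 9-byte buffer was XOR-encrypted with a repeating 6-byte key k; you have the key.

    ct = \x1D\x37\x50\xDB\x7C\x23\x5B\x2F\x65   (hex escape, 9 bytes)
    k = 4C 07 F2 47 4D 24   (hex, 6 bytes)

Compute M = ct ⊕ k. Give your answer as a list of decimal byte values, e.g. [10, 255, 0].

[81, 48, 162, 156, 49, 7, 23, 40, 151]

The 6-byte key repeats, so the effective keystream is 4c 07 f2 47 4d 24 4c 07 f2.
byte 0: 00011101 xor 01001100 = 01010001
byte 1: 00110111 xor 00000111 = 00110000
byte 2: 01010000 xor 11110010 = 10100010
byte 3: 11011011 xor 01000111 = 10011100
byte 4: 01111100 xor 01001101 = 00110001
byte 5: 00100011 xor 00100100 = 00000111
byte 6: 01011011 xor 01001100 = 00010111
byte 7: 00101111 xor 00000111 = 00101000
byte 8: 01100101 xor 11110010 = 10010111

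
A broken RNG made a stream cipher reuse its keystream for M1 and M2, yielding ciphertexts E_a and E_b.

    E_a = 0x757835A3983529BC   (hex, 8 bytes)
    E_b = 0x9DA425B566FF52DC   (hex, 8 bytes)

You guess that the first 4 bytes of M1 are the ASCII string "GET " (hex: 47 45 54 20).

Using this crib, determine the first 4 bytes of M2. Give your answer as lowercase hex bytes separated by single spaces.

First, E_a ⊕ E_b = (M1 ⊕ K) ⊕ (M2 ⊕ K) = M1 ⊕ M2, so the key drops out. Then M2 = (M1 ⊕ M2) ⊕ M1 over the first 4 bytes.
byte 0: (75 XOR 9d) XOR 47 = e8 XOR 47 = af
byte 1: (78 XOR a4) XOR 45 = dc XOR 45 = 99
byte 2: (35 XOR 25) XOR 54 = 10 XOR 54 = 44
byte 3: (a3 XOR b5) XOR 20 = 16 XOR 20 = 36

af 99 44 36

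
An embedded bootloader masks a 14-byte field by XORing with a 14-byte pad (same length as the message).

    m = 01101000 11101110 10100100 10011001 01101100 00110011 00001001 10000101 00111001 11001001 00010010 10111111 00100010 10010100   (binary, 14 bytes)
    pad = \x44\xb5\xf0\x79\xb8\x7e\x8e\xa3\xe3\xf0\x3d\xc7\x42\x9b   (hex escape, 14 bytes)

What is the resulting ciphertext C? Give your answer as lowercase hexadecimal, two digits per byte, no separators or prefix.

XOR is its own inverse, so applying the key byte-wise gives the result directly.
68 ^ 44 = 2c
ee ^ b5 = 5b
a4 ^ f0 = 54
99 ^ 79 = e0
6c ^ b8 = d4
33 ^ 7e = 4d
09 ^ 8e = 87
85 ^ a3 = 26
39 ^ e3 = da
c9 ^ f0 = 39
12 ^ 3d = 2f
bf ^ c7 = 78
22 ^ 42 = 60
94 ^ 9b = 0f

2c5b54e0d44d8726da392f78600f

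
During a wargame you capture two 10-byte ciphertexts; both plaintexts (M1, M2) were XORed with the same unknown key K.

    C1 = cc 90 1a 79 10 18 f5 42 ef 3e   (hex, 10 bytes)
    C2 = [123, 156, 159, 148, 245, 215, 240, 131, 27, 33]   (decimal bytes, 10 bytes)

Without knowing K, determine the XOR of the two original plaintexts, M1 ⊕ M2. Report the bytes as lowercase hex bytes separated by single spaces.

C1 ⊕ C2 = (M1 ⊕ K) ⊕ (M2 ⊕ K) = M1 ⊕ M2 — the shared key cancels under XOR.
204 xor 123 = 183
144 xor 156 =  12
 26 xor 159 = 133
121 xor 148 = 237
 16 xor 245 = 229
 24 xor 215 = 207
245 xor 240 =   5
 66 xor 131 = 193
239 xor  27 = 244
 62 xor  33 =  31

b7 0c 85 ed e5 cf 05 c1 f4 1f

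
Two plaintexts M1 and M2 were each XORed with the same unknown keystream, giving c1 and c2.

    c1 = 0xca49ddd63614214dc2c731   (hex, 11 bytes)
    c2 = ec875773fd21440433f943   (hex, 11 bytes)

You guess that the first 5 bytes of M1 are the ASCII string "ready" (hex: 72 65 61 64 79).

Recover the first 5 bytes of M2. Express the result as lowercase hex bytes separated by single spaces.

First, c1 ⊕ c2 = (M1 ⊕ K) ⊕ (M2 ⊕ K) = M1 ⊕ M2, so the key drops out. Then M2 = (M1 ⊕ M2) ⊕ M1 over the first 5 bytes.
byte 0: (ca ^ ec) ^ 72 = 26 ^ 72 = 54
byte 1: (49 ^ 87) ^ 65 = ce ^ 65 = ab
byte 2: (dd ^ 57) ^ 61 = 8a ^ 61 = eb
byte 3: (d6 ^ 73) ^ 64 = a5 ^ 64 = c1
byte 4: (36 ^ fd) ^ 79 = cb ^ 79 = b2

54 ab eb c1 b2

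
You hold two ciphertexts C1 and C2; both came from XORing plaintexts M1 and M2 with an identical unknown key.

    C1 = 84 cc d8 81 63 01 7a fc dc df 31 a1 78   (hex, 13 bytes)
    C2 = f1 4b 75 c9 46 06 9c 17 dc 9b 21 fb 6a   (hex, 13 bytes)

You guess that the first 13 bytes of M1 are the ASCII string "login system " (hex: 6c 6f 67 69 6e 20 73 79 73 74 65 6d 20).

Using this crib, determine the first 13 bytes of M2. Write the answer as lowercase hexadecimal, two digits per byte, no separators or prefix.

First, C1 ⊕ C2 = (M1 ⊕ K) ⊕ (M2 ⊕ K) = M1 ⊕ M2, so the key drops out. Then M2 = (M1 ⊕ M2) ⊕ M1 over the first 13 bytes.
byte 0: (84 ⊕ f1) ⊕ 6c = 75 ⊕ 6c = 19
byte 1: (cc ⊕ 4b) ⊕ 6f = 87 ⊕ 6f = e8
byte 2: (d8 ⊕ 75) ⊕ 67 = ad ⊕ 67 = ca
byte 3: (81 ⊕ c9) ⊕ 69 = 48 ⊕ 69 = 21
byte 4: (63 ⊕ 46) ⊕ 6e = 25 ⊕ 6e = 4b
byte 5: (01 ⊕ 06) ⊕ 20 = 07 ⊕ 20 = 27
byte 6: (7a ⊕ 9c) ⊕ 73 = e6 ⊕ 73 = 95
byte 7: (fc ⊕ 17) ⊕ 79 = eb ⊕ 79 = 92
byte 8: (dc ⊕ dc) ⊕ 73 = 00 ⊕ 73 = 73
byte 9: (df ⊕ 9b) ⊕ 74 = 44 ⊕ 74 = 30
byte 10: (31 ⊕ 21) ⊕ 65 = 10 ⊕ 65 = 75
byte 11: (a1 ⊕ fb) ⊕ 6d = 5a ⊕ 6d = 37
byte 12: (78 ⊕ 6a) ⊕ 20 = 12 ⊕ 20 = 32

19e8ca214b2795927330753732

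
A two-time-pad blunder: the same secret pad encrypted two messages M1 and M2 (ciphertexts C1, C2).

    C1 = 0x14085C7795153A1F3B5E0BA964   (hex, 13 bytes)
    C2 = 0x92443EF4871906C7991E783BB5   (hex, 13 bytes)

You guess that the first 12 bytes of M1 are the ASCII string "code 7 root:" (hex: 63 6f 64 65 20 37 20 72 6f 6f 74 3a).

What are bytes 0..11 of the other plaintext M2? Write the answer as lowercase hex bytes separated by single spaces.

First, C1 ⊕ C2 = (M1 ⊕ K) ⊕ (M2 ⊕ K) = M1 ⊕ M2, so the key drops out. Then M2 = (M1 ⊕ M2) ⊕ M1 over the first 12 bytes.
byte 0: (14 xor 92) xor 63 = 86 xor 63 = e5
byte 1: (08 xor 44) xor 6f = 4c xor 6f = 23
byte 2: (5c xor 3e) xor 64 = 62 xor 64 = 06
byte 3: (77 xor f4) xor 65 = 83 xor 65 = e6
byte 4: (95 xor 87) xor 20 = 12 xor 20 = 32
byte 5: (15 xor 19) xor 37 = 0c xor 37 = 3b
byte 6: (3a xor 06) xor 20 = 3c xor 20 = 1c
byte 7: (1f xor c7) xor 72 = d8 xor 72 = aa
byte 8: (3b xor 99) xor 6f = a2 xor 6f = cd
byte 9: (5e xor 1e) xor 6f = 40 xor 6f = 2f
byte 10: (0b xor 78) xor 74 = 73 xor 74 = 07
byte 11: (a9 xor 3b) xor 3a = 92 xor 3a = a8

e5 23 06 e6 32 3b 1c aa cd 2f 07 a8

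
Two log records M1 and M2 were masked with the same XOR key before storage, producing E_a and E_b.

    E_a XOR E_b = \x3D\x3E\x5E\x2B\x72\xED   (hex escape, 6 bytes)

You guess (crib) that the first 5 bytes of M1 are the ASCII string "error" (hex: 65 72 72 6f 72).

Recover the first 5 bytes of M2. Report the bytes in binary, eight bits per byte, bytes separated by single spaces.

Since E_a ⊕ E_b = M1 ⊕ M2, XORing with the guessed M1 bytes yields the corresponding M2 bytes: M2 = (E_a ⊕ E_b) ⊕ M1.
byte 0: 3d ⊕ 65 = 58
byte 1: 3e ⊕ 72 = 4c
byte 2: 5e ⊕ 72 = 2c
byte 3: 2b ⊕ 6f = 44
byte 4: 72 ⊕ 72 = 00

01011000 01001100 00101100 01000100 00000000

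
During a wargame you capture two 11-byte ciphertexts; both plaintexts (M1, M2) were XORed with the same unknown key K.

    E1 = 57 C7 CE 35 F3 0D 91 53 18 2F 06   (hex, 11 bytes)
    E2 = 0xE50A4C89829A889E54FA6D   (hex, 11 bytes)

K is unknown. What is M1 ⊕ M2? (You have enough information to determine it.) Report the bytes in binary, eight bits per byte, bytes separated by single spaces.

10110010 11001101 10000010 10111100 01110001 10010111 00011001 11001101 01001100 11010101 01101011

E1 ⊕ E2 = (M1 ⊕ K) ⊕ (M2 ⊕ K) = M1 ⊕ M2 — the shared key cancels under XOR.
57 ⊕ e5 = b2
c7 ⊕ 0a = cd
ce ⊕ 4c = 82
35 ⊕ 89 = bc
f3 ⊕ 82 = 71
0d ⊕ 9a = 97
91 ⊕ 88 = 19
53 ⊕ 9e = cd
18 ⊕ 54 = 4c
2f ⊕ fa = d5
06 ⊕ 6d = 6b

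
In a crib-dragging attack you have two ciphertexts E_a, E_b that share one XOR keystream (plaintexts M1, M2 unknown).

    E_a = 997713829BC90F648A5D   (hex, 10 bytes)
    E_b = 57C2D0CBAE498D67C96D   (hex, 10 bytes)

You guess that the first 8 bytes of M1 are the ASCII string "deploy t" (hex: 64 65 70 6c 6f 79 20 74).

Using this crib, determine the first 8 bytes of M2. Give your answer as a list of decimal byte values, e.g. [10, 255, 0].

[170, 208, 179, 37, 90, 249, 162, 119]

First, E_a ⊕ E_b = (M1 ⊕ K) ⊕ (M2 ⊕ K) = M1 ⊕ M2, so the key drops out. Then M2 = (M1 ⊕ M2) ⊕ M1 over the first 8 bytes.
byte 0: (99 ^ 57) ^ 64 = ce ^ 64 = aa
byte 1: (77 ^ c2) ^ 65 = b5 ^ 65 = d0
byte 2: (13 ^ d0) ^ 70 = c3 ^ 70 = b3
byte 3: (82 ^ cb) ^ 6c = 49 ^ 6c = 25
byte 4: (9b ^ ae) ^ 6f = 35 ^ 6f = 5a
byte 5: (c9 ^ 49) ^ 79 = 80 ^ 79 = f9
byte 6: (0f ^ 8d) ^ 20 = 82 ^ 20 = a2
byte 7: (64 ^ 67) ^ 74 = 03 ^ 74 = 77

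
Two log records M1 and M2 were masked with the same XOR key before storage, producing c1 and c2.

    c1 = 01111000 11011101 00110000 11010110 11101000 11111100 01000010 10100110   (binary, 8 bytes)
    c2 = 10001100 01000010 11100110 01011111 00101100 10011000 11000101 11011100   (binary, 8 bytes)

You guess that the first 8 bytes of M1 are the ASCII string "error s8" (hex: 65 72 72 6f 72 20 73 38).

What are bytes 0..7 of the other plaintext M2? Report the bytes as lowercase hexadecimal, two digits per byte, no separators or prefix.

First, c1 ⊕ c2 = (M1 ⊕ K) ⊕ (M2 ⊕ K) = M1 ⊕ M2, so the key drops out. Then M2 = (M1 ⊕ M2) ⊕ M1 over the first 8 bytes.
byte 0: (78 ^ 8c) ^ 65 = f4 ^ 65 = 91
byte 1: (dd ^ 42) ^ 72 = 9f ^ 72 = ed
byte 2: (30 ^ e6) ^ 72 = d6 ^ 72 = a4
byte 3: (d6 ^ 5f) ^ 6f = 89 ^ 6f = e6
byte 4: (e8 ^ 2c) ^ 72 = c4 ^ 72 = b6
byte 5: (fc ^ 98) ^ 20 = 64 ^ 20 = 44
byte 6: (42 ^ c5) ^ 73 = 87 ^ 73 = f4
byte 7: (a6 ^ dc) ^ 38 = 7a ^ 38 = 42

91eda4e6b644f442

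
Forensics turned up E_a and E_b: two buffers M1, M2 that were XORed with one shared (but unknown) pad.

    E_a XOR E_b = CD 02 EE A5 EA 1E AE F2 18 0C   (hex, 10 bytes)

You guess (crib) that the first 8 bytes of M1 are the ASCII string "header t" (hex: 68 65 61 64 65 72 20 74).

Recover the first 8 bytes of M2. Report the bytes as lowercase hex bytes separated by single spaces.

a5 67 8f c1 8f 6c 8e 86

Since E_a ⊕ E_b = M1 ⊕ M2, XORing with the guessed M1 bytes yields the corresponding M2 bytes: M2 = (E_a ⊕ E_b) ⊕ M1.
cd XOR 68 = a5
02 XOR 65 = 67
ee XOR 61 = 8f
a5 XOR 64 = c1
ea XOR 65 = 8f
1e XOR 72 = 6c
ae XOR 20 = 8e
f2 XOR 74 = 86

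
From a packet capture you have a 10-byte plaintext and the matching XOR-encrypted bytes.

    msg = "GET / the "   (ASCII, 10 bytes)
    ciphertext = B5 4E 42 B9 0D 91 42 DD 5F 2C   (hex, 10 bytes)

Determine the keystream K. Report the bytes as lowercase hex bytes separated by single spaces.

Since ciphertext = msg ⊕ K, XORing both sides with msg gives K = msg ⊕ ciphertext.
47 ⊕ b5 = f2
45 ⊕ 4e = 0b
54 ⊕ 42 = 16
20 ⊕ b9 = 99
2f ⊕ 0d = 22
20 ⊕ 91 = b1
74 ⊕ 42 = 36
68 ⊕ dd = b5
65 ⊕ 5f = 3a
20 ⊕ 2c = 0c

f2 0b 16 99 22 b1 36 b5 3a 0c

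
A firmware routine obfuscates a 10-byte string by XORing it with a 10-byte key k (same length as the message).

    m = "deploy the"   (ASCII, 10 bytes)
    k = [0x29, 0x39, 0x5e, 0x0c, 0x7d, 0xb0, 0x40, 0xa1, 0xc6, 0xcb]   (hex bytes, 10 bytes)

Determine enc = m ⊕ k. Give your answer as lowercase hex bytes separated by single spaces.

4d 5c 2e 60 12 c9 60 d5 ae ae

XOR is its own inverse, so applying the key byte-wise gives the result directly.
64 xor 29 = 4d
65 xor 39 = 5c
70 xor 5e = 2e
6c xor 0c = 60
6f xor 7d = 12
79 xor b0 = c9
20 xor 40 = 60
74 xor a1 = d5
68 xor c6 = ae
65 xor cb = ae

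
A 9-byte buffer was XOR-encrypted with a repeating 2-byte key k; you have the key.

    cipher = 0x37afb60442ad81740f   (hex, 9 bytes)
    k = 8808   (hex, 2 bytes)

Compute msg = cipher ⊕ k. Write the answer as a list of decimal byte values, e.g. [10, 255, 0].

The 2-byte key repeats, so the effective keystream is 88 08 88 08 88 08 88 08 88.
byte 0: 37 ^ 88 = bf
byte 1: af ^ 08 = a7
byte 2: b6 ^ 88 = 3e
byte 3: 04 ^ 08 = 0c
byte 4: 42 ^ 88 = ca
byte 5: ad ^ 08 = a5
byte 6: 81 ^ 88 = 09
byte 7: 74 ^ 08 = 7c
byte 8: 0f ^ 88 = 87

[191, 167, 62, 12, 202, 165, 9, 124, 135]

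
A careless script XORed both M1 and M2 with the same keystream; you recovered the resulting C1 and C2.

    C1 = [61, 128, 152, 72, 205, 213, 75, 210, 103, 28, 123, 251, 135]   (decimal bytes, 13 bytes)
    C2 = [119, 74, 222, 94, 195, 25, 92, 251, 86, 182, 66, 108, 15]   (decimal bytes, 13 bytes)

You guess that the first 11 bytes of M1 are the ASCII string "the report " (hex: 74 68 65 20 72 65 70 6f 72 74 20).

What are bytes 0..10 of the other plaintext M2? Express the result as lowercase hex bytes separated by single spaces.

First, C1 ⊕ C2 = (M1 ⊕ K) ⊕ (M2 ⊕ K) = M1 ⊕ M2, so the key drops out. Then M2 = (M1 ⊕ M2) ⊕ M1 over the first 11 bytes.
byte 0: (3d ^ 77) ^ 74 = 4a ^ 74 = 3e
byte 1: (80 ^ 4a) ^ 68 = ca ^ 68 = a2
byte 2: (98 ^ de) ^ 65 = 46 ^ 65 = 23
byte 3: (48 ^ 5e) ^ 20 = 16 ^ 20 = 36
byte 4: (cd ^ c3) ^ 72 = 0e ^ 72 = 7c
byte 5: (d5 ^ 19) ^ 65 = cc ^ 65 = a9
byte 6: (4b ^ 5c) ^ 70 = 17 ^ 70 = 67
byte 7: (d2 ^ fb) ^ 6f = 29 ^ 6f = 46
byte 8: (67 ^ 56) ^ 72 = 31 ^ 72 = 43
byte 9: (1c ^ b6) ^ 74 = aa ^ 74 = de
byte 10: (7b ^ 42) ^ 20 = 39 ^ 20 = 19

3e a2 23 36 7c a9 67 46 43 de 19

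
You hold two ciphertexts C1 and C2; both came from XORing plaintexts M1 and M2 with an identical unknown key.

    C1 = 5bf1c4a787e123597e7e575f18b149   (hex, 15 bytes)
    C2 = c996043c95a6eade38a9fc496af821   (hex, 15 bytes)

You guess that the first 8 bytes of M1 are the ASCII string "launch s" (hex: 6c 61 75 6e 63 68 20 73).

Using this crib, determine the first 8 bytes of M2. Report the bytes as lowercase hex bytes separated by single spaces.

First, C1 ⊕ C2 = (M1 ⊕ K) ⊕ (M2 ⊕ K) = M1 ⊕ M2, so the key drops out. Then M2 = (M1 ⊕ M2) ⊕ M1 over the first 8 bytes.
byte 0: (5b xor c9) xor 6c = 92 xor 6c = fe
byte 1: (f1 xor 96) xor 61 = 67 xor 61 = 06
byte 2: (c4 xor 04) xor 75 = c0 xor 75 = b5
byte 3: (a7 xor 3c) xor 6e = 9b xor 6e = f5
byte 4: (87 xor 95) xor 63 = 12 xor 63 = 71
byte 5: (e1 xor a6) xor 68 = 47 xor 68 = 2f
byte 6: (23 xor ea) xor 20 = c9 xor 20 = e9
byte 7: (59 xor de) xor 73 = 87 xor 73 = f4

fe 06 b5 f5 71 2f e9 f4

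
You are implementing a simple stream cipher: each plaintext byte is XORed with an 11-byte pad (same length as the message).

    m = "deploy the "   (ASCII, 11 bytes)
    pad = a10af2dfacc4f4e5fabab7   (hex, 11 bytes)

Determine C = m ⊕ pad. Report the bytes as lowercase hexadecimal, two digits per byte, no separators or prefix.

c56f82b3c3bdd49192df97

byte 0: 64 ^ a1 = c5
byte 1: 65 ^ 0a = 6f
byte 2: 70 ^ f2 = 82
byte 3: 6c ^ df = b3
byte 4: 6f ^ ac = c3
byte 5: 79 ^ c4 = bd
byte 6: 20 ^ f4 = d4
byte 7: 74 ^ e5 = 91
byte 8: 68 ^ fa = 92
byte 9: 65 ^ ba = df
byte 10: 20 ^ b7 = 97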